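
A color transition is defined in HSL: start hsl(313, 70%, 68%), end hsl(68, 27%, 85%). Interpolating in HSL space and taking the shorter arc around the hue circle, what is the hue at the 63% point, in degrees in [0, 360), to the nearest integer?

25

Hue: 68 − 313 = -245°, but |-245| > 180 so the shorter arc goes the other way: Δh = -245 + 360 = 115°.
H = 313 + 0.63 × (115) = 385.45 → 385 → 385 mod 360 = 25°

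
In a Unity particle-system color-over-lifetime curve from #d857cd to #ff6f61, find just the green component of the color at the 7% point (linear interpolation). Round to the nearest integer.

89

G₁ = 87 (from #d857cd), G₂ = 111 (from #ff6f61).
G = 87 + 0.07 × (111 − 87) = 88.68 → 89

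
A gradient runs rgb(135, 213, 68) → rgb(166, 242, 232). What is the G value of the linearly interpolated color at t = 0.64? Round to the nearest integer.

G = 213 + 0.64 × (242 − 213) = 231.56 → 232

232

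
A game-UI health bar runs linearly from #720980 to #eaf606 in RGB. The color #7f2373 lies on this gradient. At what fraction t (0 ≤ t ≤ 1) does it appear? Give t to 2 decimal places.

Invert the lerp on the G channel (largest span, 237): t = (35 − 9) / (246 − 9) = 26/237 = 0.1097.
Check on R: (127 − 114)/(234 − 114) = 0.1083 ✓

0.11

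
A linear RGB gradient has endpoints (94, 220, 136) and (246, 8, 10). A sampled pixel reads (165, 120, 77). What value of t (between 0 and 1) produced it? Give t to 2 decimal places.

Invert the lerp on the G channel (largest span, 212): t = (120 − 220) / (8 − 220) = -100/-212 = 0.4717.
Check on R: (165 − 94)/(246 − 94) = 0.4671 ✓

0.47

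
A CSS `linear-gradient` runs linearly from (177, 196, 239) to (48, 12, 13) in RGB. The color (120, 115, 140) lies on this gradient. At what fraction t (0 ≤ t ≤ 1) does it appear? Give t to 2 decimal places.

Invert the lerp on the B channel (largest span, 226): t = (140 − 239) / (13 − 239) = -99/-226 = 0.43805.
Check on R: (120 − 177)/(48 − 177) = 0.4419 ✓

0.44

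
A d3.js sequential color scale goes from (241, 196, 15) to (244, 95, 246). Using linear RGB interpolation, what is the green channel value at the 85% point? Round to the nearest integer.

110

G = 196 + 0.85 × (95 − 196) = 110.15 → 110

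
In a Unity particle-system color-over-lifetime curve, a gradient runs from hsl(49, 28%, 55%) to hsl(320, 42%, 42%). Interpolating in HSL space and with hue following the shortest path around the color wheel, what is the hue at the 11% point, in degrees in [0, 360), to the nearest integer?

Hue: 320 − 49 = 271°, but |271| > 180 so the shorter arc goes the other way: Δh = 271 − 360 = -89°.
H = 49 + 0.11 × (-89) = 39.21 → 39°

39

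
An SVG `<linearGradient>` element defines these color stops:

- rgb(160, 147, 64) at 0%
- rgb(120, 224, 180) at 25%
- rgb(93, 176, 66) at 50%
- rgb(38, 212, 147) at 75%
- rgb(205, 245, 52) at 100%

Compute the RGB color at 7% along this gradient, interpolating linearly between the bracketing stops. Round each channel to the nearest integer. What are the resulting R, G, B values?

(149, 169, 96)

7% lies between the 0% and 25% stops, so the local fraction is t = (7 − 0)/(25 − 0) = 7/25 ≈ 0.28.
R = 160 + 0.28 × (120 − 160) = 148.8 → 149
G = 147 + 0.28 × (224 − 147) = 168.56 → 169
B = 64 + 0.28 × (180 − 64) = 96.48 → 96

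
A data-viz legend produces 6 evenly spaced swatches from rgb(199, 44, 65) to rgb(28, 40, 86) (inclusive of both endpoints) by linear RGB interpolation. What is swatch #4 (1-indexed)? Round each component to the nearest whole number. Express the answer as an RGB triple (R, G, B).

(96, 42, 78)

With 6 swatches and endpoints inclusive, swatch 4 sits at t = (4 − 1)/(6 − 1) = 3/5 ≈ 0.6.
R = 199 + 0.6 × (28 − 199) = 96.4 → 96
G = 44 + 0.6 × (40 − 44) = 41.6 → 42
B = 65 + 0.6 × (86 − 65) = 77.6 → 78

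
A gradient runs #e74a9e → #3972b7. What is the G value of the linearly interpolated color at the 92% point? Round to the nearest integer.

G₁ = 74 (from #e74a9e), G₂ = 114 (from #3972b7).
G = 74 + 0.92 × (114 − 74) = 110.8 → 111

111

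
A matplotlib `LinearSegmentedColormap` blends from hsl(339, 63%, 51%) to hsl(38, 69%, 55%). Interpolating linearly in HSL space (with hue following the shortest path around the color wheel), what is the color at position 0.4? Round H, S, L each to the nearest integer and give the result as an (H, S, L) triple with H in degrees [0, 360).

Hue: 38 − 339 = -301°, but |-301| > 180 so the shorter arc goes the other way: Δh = -301 + 360 = 59°.
H = 339 + 0.4 × (59) = 362.6 → 363 → 363 mod 360 = 3°
S = 63 + 0.4 × (69 − 63) = 65.4 → 65%
L = 51 + 0.4 × (55 − 51) = 52.6 → 53%

(3, 65, 53)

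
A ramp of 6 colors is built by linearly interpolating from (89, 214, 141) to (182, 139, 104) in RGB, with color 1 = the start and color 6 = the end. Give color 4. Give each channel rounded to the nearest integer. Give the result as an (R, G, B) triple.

With 6 swatches and endpoints inclusive, swatch 4 sits at t = (4 − 1)/(6 − 1) = 3/5 ≈ 0.6.
R = 89 + 0.6 × (182 − 89) = 144.8 → 145
G = 214 + 0.6 × (139 − 214) = 169 → 169
B = 141 + 0.6 × (104 − 141) = 118.8 → 119

(145, 169, 119)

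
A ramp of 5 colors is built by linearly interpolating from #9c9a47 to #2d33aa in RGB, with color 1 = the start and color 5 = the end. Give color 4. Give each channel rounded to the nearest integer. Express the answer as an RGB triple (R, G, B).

With 5 swatches and endpoints inclusive, swatch 4 sits at t = (4 − 1)/(5 − 1) = 3/4 ≈ 0.75.
#9c9a47 → (156, 154, 71); #2d33aa → (45, 51, 170).
R = 156 + 0.75 × (45 − 156) = 72.75 → 73
G = 154 + 0.75 × (51 − 154) = 76.75 → 77
B = 71 + 0.75 × (170 − 71) = 145.25 → 145

(73, 77, 145)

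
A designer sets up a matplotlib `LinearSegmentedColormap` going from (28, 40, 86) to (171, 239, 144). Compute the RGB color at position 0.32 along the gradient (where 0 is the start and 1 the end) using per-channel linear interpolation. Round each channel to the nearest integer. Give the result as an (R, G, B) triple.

R = 28 + 0.32 × (171 − 28) = 28 + 0.32 × 143 = 73.76 → 74
G = 40 + 0.32 × (239 − 40) = 40 + 0.32 × 199 = 103.68 → 104
B = 86 + 0.32 × (144 − 86) = 86 + 0.32 × 58 = 104.56 → 105

(74, 104, 105)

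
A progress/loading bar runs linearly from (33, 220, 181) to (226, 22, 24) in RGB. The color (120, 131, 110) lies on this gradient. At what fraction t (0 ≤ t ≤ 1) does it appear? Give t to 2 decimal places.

Invert the lerp on the G channel (largest span, 198): t = (131 − 220) / (22 − 220) = -89/-198 = 0.44949.
Check on R: (120 − 33)/(226 − 33) = 0.4508 ✓

0.45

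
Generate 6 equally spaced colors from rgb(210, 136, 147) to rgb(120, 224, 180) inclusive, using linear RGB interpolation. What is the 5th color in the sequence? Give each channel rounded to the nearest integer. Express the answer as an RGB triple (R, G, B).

(138, 206, 173)

With 6 swatches and endpoints inclusive, swatch 5 sits at t = (5 − 1)/(6 − 1) = 4/5 ≈ 0.8.
R = 210 + 0.8 × (120 − 210) = 138 → 138
G = 136 + 0.8 × (224 − 136) = 206.4 → 206
B = 147 + 0.8 × (180 − 147) = 173.4 → 173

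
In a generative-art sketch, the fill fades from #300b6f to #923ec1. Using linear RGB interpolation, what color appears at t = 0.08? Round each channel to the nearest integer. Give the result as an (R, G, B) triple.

(56, 15, 118)

#300b6f → (48, 11, 111); #923ec1 → (146, 62, 193).
R = 48 + 0.08 × (146 − 48) = 48 + 0.08 × 98 = 55.84 → 56
G = 11 + 0.08 × (62 − 11) = 11 + 0.08 × 51 = 15.08 → 15
B = 111 + 0.08 × (193 − 111) = 111 + 0.08 × 82 = 117.56 → 118
So the blended color is (56, 15, 118), about #380f76.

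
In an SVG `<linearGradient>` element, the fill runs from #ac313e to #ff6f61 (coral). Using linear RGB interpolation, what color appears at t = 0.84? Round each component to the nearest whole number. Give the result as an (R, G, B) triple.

(242, 101, 91)

#ac313e → (172, 49, 62); #ff6f61 → (255, 111, 97).
R = 172 + 0.84 × (255 − 172) = 172 + 0.84 × 83 = 241.72 → 242
G = 49 + 0.84 × (111 − 49) = 49 + 0.84 × 62 = 101.08 → 101
B = 62 + 0.84 × (97 − 62) = 62 + 0.84 × 35 = 91.4 → 91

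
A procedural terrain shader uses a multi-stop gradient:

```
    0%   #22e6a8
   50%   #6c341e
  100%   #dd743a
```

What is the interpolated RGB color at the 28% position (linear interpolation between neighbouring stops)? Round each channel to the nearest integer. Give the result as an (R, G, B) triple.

(75, 130, 91)

28% lies between the 0% and 50% stops, so the local fraction is t = (28 − 0)/(50 − 0) = 28/50 ≈ 0.56.
#22e6a8 → (34, 230, 168); #6c341e → (108, 52, 30).
R = 34 + 0.56 × (108 − 34) = 75.44 → 75
G = 230 + 0.56 × (52 − 230) = 130.32 → 130
B = 168 + 0.56 × (30 − 168) = 90.72 → 91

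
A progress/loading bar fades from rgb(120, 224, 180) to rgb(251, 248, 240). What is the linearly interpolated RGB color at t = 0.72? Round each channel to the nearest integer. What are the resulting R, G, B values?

R = 120 + 0.72 × (251 − 120) = 120 + 0.72 × 131 = 214.32 → 214
G = 224 + 0.72 × (248 − 224) = 224 + 0.72 × 24 = 241.28 → 241
B = 180 + 0.72 × (240 − 180) = 180 + 0.72 × 60 = 223.2 → 223

(214, 241, 223)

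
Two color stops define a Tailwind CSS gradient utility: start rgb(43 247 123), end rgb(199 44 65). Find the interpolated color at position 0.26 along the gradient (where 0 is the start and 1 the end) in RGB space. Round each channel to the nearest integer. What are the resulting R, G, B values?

R = 43 + 0.26 × (199 − 43) = 43 + 0.26 × 156 = 83.56 → 84
G = 247 + 0.26 × (44 − 247) = 247 + 0.26 × -203 = 194.22 → 194
B = 123 + 0.26 × (65 − 123) = 123 + 0.26 × -58 = 107.92 → 108
So the blended color is (84, 194, 108), about #54c26c.

(84, 194, 108)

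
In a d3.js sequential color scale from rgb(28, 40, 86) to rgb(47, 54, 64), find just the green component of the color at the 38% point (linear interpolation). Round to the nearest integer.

G = 40 + 0.38 × (54 − 40) = 45.32 → 45

45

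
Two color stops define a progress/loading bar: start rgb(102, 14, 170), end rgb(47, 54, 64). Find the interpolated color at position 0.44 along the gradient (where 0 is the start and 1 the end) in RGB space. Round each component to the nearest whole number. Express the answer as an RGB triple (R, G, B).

R = 102 + 0.44 × (47 − 102) = 102 + 0.44 × -55 = 77.8 → 78
G = 14 + 0.44 × (54 − 14) = 14 + 0.44 × 40 = 31.6 → 32
B = 170 + 0.44 × (64 − 170) = 170 + 0.44 × -106 = 123.36 → 123
So the blended color is (78, 32, 123), about #4e207b.

(78, 32, 123)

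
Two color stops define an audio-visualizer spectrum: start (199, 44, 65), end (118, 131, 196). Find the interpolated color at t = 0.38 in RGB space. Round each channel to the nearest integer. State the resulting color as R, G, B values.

R = 199 + 0.38 × (118 − 199) = 199 + 0.38 × -81 = 168.22 → 168
G = 44 + 0.38 × (131 − 44) = 44 + 0.38 × 87 = 77.06 → 77
B = 65 + 0.38 × (196 − 65) = 65 + 0.38 × 131 = 114.78 → 115
So the blended color is (168, 77, 115), about #a84d73.

(168, 77, 115)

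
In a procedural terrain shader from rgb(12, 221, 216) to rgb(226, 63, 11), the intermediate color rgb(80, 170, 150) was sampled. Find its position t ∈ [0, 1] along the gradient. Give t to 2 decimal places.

0.32

Invert the lerp on the R channel (largest span, 214): t = (80 − 12) / (226 − 12) = 68/214 = 0.31776.
Check on G: (170 − 221)/(63 − 221) = 0.3228 ✓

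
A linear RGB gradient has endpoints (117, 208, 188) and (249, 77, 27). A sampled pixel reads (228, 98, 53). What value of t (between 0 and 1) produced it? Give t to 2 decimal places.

0.84

Invert the lerp on the B channel (largest span, 161): t = (53 − 188) / (27 − 188) = -135/-161 = 0.83851.
Check on R: (228 − 117)/(249 − 117) = 0.8409 ✓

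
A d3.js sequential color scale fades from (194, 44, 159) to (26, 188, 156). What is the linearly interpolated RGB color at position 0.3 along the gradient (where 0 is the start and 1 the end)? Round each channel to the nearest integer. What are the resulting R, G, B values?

(144, 87, 158)

R = 194 + 0.3 × (26 − 194) = 194 + 0.3 × -168 = 143.6 → 144
G = 44 + 0.3 × (188 − 44) = 44 + 0.3 × 144 = 87.2 → 87
B = 159 + 0.3 × (156 − 159) = 159 + 0.3 × -3 = 158.1 → 158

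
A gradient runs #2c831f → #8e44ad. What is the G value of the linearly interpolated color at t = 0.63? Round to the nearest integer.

G₁ = 131 (from #2c831f), G₂ = 68 (from #8e44ad).
G = 131 + 0.63 × (68 − 131) = 91.31 → 91

91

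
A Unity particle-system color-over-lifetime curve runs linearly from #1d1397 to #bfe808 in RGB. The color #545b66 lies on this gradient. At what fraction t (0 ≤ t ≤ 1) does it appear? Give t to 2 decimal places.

0.34

Invert the lerp on the G channel (largest span, 213): t = (91 − 19) / (232 − 19) = 72/213 = 0.33803.
Check on R: (84 − 29)/(191 − 29) = 0.3395 ✓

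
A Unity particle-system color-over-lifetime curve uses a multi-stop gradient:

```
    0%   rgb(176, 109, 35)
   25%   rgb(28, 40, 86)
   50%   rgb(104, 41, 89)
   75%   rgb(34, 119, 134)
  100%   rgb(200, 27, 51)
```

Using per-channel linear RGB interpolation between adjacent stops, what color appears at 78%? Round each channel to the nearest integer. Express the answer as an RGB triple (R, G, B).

(54, 108, 124)

78% lies between the 75% and 100% stops, so the local fraction is t = (78 − 75)/(100 − 75) = 3/25 ≈ 0.12.
R = 34 + 0.12 × (200 − 34) = 53.92 → 54
G = 119 + 0.12 × (27 − 119) = 107.96 → 108
B = 134 + 0.12 × (51 − 134) = 124.04 → 124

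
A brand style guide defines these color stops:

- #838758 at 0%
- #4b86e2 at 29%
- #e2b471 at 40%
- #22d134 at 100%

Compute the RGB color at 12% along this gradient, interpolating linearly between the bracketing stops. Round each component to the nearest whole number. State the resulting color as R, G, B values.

(108, 135, 145)

12% lies between the 0% and 29% stops, so the local fraction is t = (12 − 0)/(29 − 0) = 12/29 ≈ 0.4138.
#838758 → (131, 135, 88); #4b86e2 → (75, 134, 226).
R = 131 + 0.4138 × (75 − 131) = 107.827 → 108
G = 135 + 0.4138 × (134 − 135) = 134.586 → 135
B = 88 + 0.4138 × (226 − 88) = 145.104 → 145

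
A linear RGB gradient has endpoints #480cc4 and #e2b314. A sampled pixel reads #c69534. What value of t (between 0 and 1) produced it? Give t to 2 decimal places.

Invert the lerp on the B channel (largest span, 176): t = (52 − 196) / (20 − 196) = -144/-176 = 0.81818.
Check on R: (198 − 72)/(226 − 72) = 0.8182 ✓

0.82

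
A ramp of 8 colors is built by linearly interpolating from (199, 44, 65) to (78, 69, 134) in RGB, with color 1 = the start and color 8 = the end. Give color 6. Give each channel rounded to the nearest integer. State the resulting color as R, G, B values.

With 8 swatches and endpoints inclusive, swatch 6 sits at t = (6 − 1)/(8 − 1) = 5/7 ≈ 0.7143.
R = 199 + 0.7143 × (78 − 199) = 112.57 → 113
G = 44 + 0.7143 × (69 − 44) = 61.858 → 62
B = 65 + 0.7143 × (134 − 65) = 114.287 → 114

(113, 62, 114)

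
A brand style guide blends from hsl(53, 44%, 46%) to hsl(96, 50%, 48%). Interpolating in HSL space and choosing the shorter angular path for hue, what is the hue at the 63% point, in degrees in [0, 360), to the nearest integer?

80

Hue arc: Δh = 96 − 53 = 43° (|Δh| ≤ 180, already the shorter path).
H = 53 + 0.63 × (43) = 80.09 → 80°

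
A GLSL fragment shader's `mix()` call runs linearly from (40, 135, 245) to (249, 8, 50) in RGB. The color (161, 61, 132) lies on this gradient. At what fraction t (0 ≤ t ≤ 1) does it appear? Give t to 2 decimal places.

0.58

Invert the lerp on the R channel (largest span, 209): t = (161 − 40) / (249 − 40) = 121/209 = 0.57895.
Check on G: (61 − 135)/(8 − 135) = 0.5827 ✓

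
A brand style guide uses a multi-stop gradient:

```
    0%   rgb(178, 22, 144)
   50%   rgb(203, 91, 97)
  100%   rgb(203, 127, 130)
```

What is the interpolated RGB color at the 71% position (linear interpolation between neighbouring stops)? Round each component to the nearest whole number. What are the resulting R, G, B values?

71% lies between the 50% and 100% stops, so the local fraction is t = (71 − 50)/(100 − 50) = 21/50 ≈ 0.42.
R = 203 + 0.42 × (203 − 203) = 203 → 203
G = 91 + 0.42 × (127 − 91) = 106.12 → 106
B = 97 + 0.42 × (130 − 97) = 110.86 → 111

(203, 106, 111)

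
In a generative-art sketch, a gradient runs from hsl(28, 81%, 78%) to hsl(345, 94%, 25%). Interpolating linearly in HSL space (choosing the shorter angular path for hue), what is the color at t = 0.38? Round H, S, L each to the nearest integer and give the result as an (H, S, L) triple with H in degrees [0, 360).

(12, 86, 58)

Hue: 345 − 28 = 317°, but |317| > 180 so the shorter arc goes the other way: Δh = 317 − 360 = -43°.
H = 28 + 0.38 × (-43) = 11.66 → 12°
S = 81 + 0.38 × (94 − 81) = 85.94 → 86%
L = 78 + 0.38 × (25 − 78) = 57.86 → 58%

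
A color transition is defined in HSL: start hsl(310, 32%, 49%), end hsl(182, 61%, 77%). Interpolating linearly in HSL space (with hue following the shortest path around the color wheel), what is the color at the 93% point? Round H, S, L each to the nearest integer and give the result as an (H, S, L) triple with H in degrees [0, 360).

Hue arc: Δh = 182 − 310 = -128° (|Δh| ≤ 180, already the shorter path).
H = 310 + 0.93 × (-128) = 190.96 → 191°
S = 32 + 0.93 × (61 − 32) = 58.97 → 59%
L = 49 + 0.93 × (77 − 49) = 75.04 → 75%

(191, 59, 75)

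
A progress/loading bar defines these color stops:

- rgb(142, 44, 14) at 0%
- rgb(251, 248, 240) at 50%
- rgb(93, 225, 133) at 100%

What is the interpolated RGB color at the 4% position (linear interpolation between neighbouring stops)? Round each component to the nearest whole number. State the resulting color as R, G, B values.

(151, 60, 32)

4% lies between the 0% and 50% stops, so the local fraction is t = (4 − 0)/(50 − 0) = 4/50 ≈ 0.08.
R = 142 + 0.08 × (251 − 142) = 150.72 → 151
G = 44 + 0.08 × (248 − 44) = 60.32 → 60
B = 14 + 0.08 × (240 − 14) = 32.08 → 32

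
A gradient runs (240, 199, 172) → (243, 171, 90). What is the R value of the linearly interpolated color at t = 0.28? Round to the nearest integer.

R = 240 + 0.28 × (243 − 240) = 240.84 → 241

241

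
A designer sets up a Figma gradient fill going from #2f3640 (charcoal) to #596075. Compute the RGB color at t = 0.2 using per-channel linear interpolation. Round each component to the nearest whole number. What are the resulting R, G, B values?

(55, 62, 75)

#2f3640 → (47, 54, 64); #596075 → (89, 96, 117).
R = 47 + 0.2 × (89 − 47) = 47 + 0.2 × 42 = 55.4 → 55
G = 54 + 0.2 × (96 − 54) = 54 + 0.2 × 42 = 62.4 → 62
B = 64 + 0.2 × (117 − 64) = 64 + 0.2 × 53 = 74.6 → 75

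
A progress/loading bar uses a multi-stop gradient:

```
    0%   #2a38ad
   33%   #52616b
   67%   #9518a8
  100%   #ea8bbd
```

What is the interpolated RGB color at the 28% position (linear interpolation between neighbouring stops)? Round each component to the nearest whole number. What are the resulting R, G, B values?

28% lies between the 0% and 33% stops, so the local fraction is t = (28 − 0)/(33 − 0) = 28/33 ≈ 0.8485.
#2a38ad → (42, 56, 173); #52616b → (82, 97, 107).
R = 42 + 0.8485 × (82 − 42) = 75.94 → 76
G = 56 + 0.8485 × (97 − 56) = 90.788 → 91
B = 173 + 0.8485 × (107 − 173) = 116.999 → 117

(76, 91, 117)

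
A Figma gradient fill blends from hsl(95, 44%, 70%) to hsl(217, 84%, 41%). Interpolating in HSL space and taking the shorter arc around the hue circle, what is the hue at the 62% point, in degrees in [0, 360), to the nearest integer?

171

Hue arc: Δh = 217 − 95 = 122° (|Δh| ≤ 180, already the shorter path).
H = 95 + 0.62 × (122) = 170.64 → 171°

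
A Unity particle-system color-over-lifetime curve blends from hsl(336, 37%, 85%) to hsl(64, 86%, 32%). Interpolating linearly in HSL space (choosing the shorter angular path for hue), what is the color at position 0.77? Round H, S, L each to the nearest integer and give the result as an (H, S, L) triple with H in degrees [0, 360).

Hue: 64 − 336 = -272°, but |-272| > 180 so the shorter arc goes the other way: Δh = -272 + 360 = 88°.
H = 336 + 0.77 × (88) = 403.76 → 404 → 404 mod 360 = 44°
S = 37 + 0.77 × (86 − 37) = 74.73 → 75%
L = 85 + 0.77 × (32 − 85) = 44.19 → 44%

(44, 75, 44)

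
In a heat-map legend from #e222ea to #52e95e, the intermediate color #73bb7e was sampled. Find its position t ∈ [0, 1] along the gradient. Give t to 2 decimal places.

0.77

Invert the lerp on the G channel (largest span, 199): t = (187 − 34) / (233 − 34) = 153/199 = 0.76884.
Check on R: (115 − 226)/(82 − 226) = 0.7708 ✓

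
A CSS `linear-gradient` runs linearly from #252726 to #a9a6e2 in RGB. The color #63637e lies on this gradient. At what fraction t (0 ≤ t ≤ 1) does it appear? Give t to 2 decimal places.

Invert the lerp on the B channel (largest span, 188): t = (126 − 38) / (226 − 38) = 88/188 = 0.46809.
Check on R: (99 − 37)/(169 − 37) = 0.4697 ✓

0.47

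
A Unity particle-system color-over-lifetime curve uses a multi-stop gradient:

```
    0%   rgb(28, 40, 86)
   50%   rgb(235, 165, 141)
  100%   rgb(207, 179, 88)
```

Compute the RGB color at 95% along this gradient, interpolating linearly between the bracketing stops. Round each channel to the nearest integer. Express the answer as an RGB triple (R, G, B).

(210, 178, 93)

95% lies between the 50% and 100% stops, so the local fraction is t = (95 − 50)/(100 − 50) = 45/50 ≈ 0.9.
R = 235 + 0.9 × (207 − 235) = 209.8 → 210
G = 165 + 0.9 × (179 − 165) = 177.6 → 178
B = 141 + 0.9 × (88 − 141) = 93.3 → 93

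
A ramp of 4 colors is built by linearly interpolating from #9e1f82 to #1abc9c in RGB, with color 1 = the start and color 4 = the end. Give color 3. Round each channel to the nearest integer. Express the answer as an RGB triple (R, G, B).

With 4 swatches and endpoints inclusive, swatch 3 sits at t = (3 − 1)/(4 − 1) = 2/3 ≈ 0.6667.
#9e1f82 → (158, 31, 130); #1abc9c → (26, 188, 156).
R = 158 + 0.6667 × (26 − 158) = 69.996 → 70
G = 31 + 0.6667 × (188 − 31) = 135.672 → 136
B = 130 + 0.6667 × (156 − 130) = 147.334 → 147

(70, 136, 147)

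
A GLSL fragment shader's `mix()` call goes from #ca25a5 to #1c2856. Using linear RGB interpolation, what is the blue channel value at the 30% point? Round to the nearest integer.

B₁ = 165 (from #ca25a5), B₂ = 86 (from #1c2856).
B = 165 + 0.3 × (86 − 165) = 141.3 → 141

141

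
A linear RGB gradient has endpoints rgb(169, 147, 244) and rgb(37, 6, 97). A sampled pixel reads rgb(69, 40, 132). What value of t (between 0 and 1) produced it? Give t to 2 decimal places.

Invert the lerp on the B channel (largest span, 147): t = (132 − 244) / (97 − 244) = -112/-147 = 0.7619.
Check on R: (69 − 169)/(37 − 169) = 0.7576 ✓

0.76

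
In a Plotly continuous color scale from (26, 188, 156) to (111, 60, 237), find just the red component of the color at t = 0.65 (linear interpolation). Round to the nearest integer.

81

R = 26 + 0.65 × (111 − 26) = 81.25 → 81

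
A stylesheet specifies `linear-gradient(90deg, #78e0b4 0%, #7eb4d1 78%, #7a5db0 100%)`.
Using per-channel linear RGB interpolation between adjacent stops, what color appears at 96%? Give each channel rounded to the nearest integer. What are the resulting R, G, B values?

(123, 109, 182)

96% lies between the 78% and 100% stops, so the local fraction is t = (96 − 78)/(100 − 78) = 18/22 ≈ 0.8182.
#7eb4d1 → (126, 180, 209); #7a5db0 → (122, 93, 176).
R = 126 + 0.8182 × (122 − 126) = 122.727 → 123
G = 180 + 0.8182 × (93 − 180) = 108.817 → 109
B = 209 + 0.8182 × (176 − 209) = 181.999 → 182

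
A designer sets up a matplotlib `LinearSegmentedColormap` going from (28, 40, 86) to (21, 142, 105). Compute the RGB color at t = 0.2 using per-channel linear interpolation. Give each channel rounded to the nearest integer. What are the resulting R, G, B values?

R = 28 + 0.2 × (21 − 28) = 28 + 0.2 × -7 = 26.6 → 27
G = 40 + 0.2 × (142 − 40) = 40 + 0.2 × 102 = 60.4 → 60
B = 86 + 0.2 × (105 − 86) = 86 + 0.2 × 19 = 89.8 → 90

(27, 60, 90)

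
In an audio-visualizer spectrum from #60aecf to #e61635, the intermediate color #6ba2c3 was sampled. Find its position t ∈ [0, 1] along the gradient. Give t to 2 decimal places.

0.08

Invert the lerp on the B channel (largest span, 154): t = (195 − 207) / (53 − 207) = -12/-154 = 0.077922.
Check on R: (107 − 96)/(230 − 96) = 0.08209 ✓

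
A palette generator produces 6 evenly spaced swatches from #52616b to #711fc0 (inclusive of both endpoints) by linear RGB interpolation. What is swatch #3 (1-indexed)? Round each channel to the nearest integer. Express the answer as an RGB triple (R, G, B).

(94, 71, 141)

With 6 swatches and endpoints inclusive, swatch 3 sits at t = (3 − 1)/(6 − 1) = 2/5 ≈ 0.4.
#52616b → (82, 97, 107); #711fc0 → (113, 31, 192).
R = 82 + 0.4 × (113 − 82) = 94.4 → 94
G = 97 + 0.4 × (31 − 97) = 70.6 → 71
B = 107 + 0.4 × (192 − 107) = 141 → 141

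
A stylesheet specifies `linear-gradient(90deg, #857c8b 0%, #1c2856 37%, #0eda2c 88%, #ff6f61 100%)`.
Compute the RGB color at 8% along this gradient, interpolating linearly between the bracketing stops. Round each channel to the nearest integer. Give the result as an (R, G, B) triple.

(110, 106, 128)

8% lies between the 0% and 37% stops, so the local fraction is t = (8 − 0)/(37 − 0) = 8/37 ≈ 0.2162.
#857c8b → (133, 124, 139); #1c2856 → (28, 40, 86).
R = 133 + 0.2162 × (28 − 133) = 110.299 → 110
G = 124 + 0.2162 × (40 − 124) = 105.839 → 106
B = 139 + 0.2162 × (86 − 139) = 127.541 → 128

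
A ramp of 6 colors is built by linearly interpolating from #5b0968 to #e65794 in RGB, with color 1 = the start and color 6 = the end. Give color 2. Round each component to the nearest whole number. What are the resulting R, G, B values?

With 6 swatches and endpoints inclusive, swatch 2 sits at t = (2 − 1)/(6 − 1) = 1/5 ≈ 0.2.
#5b0968 → (91, 9, 104); #e65794 → (230, 87, 148).
R = 91 + 0.2 × (230 − 91) = 118.8 → 119
G = 9 + 0.2 × (87 − 9) = 24.6 → 25
B = 104 + 0.2 × (148 − 104) = 112.8 → 113

(119, 25, 113)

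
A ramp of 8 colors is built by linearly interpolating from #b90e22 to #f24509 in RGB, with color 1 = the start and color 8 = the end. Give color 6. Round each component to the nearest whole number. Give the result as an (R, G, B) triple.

(226, 53, 16)

With 8 swatches and endpoints inclusive, swatch 6 sits at t = (6 − 1)/(8 − 1) = 5/7 ≈ 0.7143.
#b90e22 → (185, 14, 34); #f24509 → (242, 69, 9).
R = 185 + 0.7143 × (242 − 185) = 225.715 → 226
G = 14 + 0.7143 × (69 − 14) = 53.287 → 53
B = 34 + 0.7143 × (9 − 34) = 16.142 → 16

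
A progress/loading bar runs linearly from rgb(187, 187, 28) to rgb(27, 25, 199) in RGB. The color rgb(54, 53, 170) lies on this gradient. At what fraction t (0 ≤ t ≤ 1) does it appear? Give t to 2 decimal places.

0.83

Invert the lerp on the B channel (largest span, 171): t = (170 − 28) / (199 − 28) = 142/171 = 0.83041.
Check on R: (54 − 187)/(27 − 187) = 0.8313 ✓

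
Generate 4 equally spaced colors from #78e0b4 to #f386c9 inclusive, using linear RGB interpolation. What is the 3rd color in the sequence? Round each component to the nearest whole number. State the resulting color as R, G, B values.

(202, 164, 194)

With 4 swatches and endpoints inclusive, swatch 3 sits at t = (3 − 1)/(4 − 1) = 2/3 ≈ 0.6667.
#78e0b4 → (120, 224, 180); #f386c9 → (243, 134, 201).
R = 120 + 0.6667 × (243 − 120) = 202.004 → 202
G = 224 + 0.6667 × (134 − 224) = 163.997 → 164
B = 180 + 0.6667 × (201 − 180) = 194.001 → 194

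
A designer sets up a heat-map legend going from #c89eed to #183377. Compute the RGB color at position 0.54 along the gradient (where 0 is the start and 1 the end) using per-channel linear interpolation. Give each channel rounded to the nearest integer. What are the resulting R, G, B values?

#c89eed → (200, 158, 237); #183377 → (24, 51, 119).
R = 200 + 0.54 × (24 − 200) = 200 + 0.54 × -176 = 104.96 → 105
G = 158 + 0.54 × (51 − 158) = 158 + 0.54 × -107 = 100.22 → 100
B = 237 + 0.54 × (119 − 237) = 237 + 0.54 × -118 = 173.28 → 173
So the blended color is (105, 100, 173), about #6964ad.

(105, 100, 173)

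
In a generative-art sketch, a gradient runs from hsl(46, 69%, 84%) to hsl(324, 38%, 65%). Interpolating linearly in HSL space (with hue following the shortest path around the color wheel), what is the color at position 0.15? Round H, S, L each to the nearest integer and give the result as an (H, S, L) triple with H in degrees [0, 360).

(34, 64, 81)

Hue: 324 − 46 = 278°, but |278| > 180 so the shorter arc goes the other way: Δh = 278 − 360 = -82°.
H = 46 + 0.15 × (-82) = 33.7 → 34°
S = 69 + 0.15 × (38 − 69) = 64.35 → 64%
L = 84 + 0.15 × (65 − 84) = 81.15 → 81%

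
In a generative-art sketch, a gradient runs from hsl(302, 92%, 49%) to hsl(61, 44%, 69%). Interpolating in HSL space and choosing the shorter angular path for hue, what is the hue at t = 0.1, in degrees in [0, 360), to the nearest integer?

314

Hue: 61 − 302 = -241°, but |-241| > 180 so the shorter arc goes the other way: Δh = -241 + 360 = 119°.
H = 302 + 0.1 × (119) = 313.9 → 314°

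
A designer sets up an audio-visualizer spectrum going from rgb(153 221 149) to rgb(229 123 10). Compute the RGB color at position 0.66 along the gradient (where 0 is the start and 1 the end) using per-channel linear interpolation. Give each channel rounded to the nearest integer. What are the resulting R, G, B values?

(203, 156, 57)

R = 153 + 0.66 × (229 − 153) = 153 + 0.66 × 76 = 203.16 → 203
G = 221 + 0.66 × (123 − 221) = 221 + 0.66 × -98 = 156.32 → 156
B = 149 + 0.66 × (10 − 149) = 149 + 0.66 × -139 = 57.26 → 57
So the blended color is (203, 156, 57), about #cb9c39.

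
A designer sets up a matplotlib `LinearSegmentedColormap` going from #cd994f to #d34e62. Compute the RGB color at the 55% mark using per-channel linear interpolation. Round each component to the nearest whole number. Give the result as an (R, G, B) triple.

(208, 112, 89)

#cd994f → (205, 153, 79); #d34e62 → (211, 78, 98).
55% corresponds to t = 0.55.
R = 205 + 0.55 × (211 − 205) = 205 + 0.55 × 6 = 208.3 → 208
G = 153 + 0.55 × (78 − 153) = 153 + 0.55 × -75 = 111.75 → 112
B = 79 + 0.55 × (98 − 79) = 79 + 0.55 × 19 = 89.45 → 89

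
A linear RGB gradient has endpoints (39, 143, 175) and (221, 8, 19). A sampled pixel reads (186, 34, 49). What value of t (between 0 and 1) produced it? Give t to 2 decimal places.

Invert the lerp on the R channel (largest span, 182): t = (186 − 39) / (221 − 39) = 147/182 = 0.80769.
Check on G: (34 − 143)/(8 − 143) = 0.8074 ✓

0.81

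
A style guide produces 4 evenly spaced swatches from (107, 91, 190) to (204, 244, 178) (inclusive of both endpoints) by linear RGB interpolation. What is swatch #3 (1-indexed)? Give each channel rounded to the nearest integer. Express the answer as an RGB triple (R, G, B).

(172, 193, 182)

With 4 swatches and endpoints inclusive, swatch 3 sits at t = (3 − 1)/(4 − 1) = 2/3 ≈ 0.6667.
R = 107 + 0.6667 × (204 − 107) = 171.67 → 172
G = 91 + 0.6667 × (244 − 91) = 193.005 → 193
B = 190 + 0.6667 × (178 − 190) = 182 → 182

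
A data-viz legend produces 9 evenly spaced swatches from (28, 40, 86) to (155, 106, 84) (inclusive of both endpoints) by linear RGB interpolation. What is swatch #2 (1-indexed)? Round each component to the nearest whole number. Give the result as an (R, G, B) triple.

(44, 48, 86)

With 9 swatches and endpoints inclusive, swatch 2 sits at t = (2 − 1)/(9 − 1) = 1/8 ≈ 0.125.
R = 28 + 0.125 × (155 − 28) = 43.875 → 44
G = 40 + 0.125 × (106 − 40) = 48.25 → 48
B = 86 + 0.125 × (84 − 86) = 85.75 → 86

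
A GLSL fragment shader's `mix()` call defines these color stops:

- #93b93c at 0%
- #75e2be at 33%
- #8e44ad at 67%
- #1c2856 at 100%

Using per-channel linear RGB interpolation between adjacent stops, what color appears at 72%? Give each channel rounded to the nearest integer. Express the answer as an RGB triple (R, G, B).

72% lies between the 67% and 100% stops, so the local fraction is t = (72 − 67)/(100 − 67) = 5/33 ≈ 0.1515.
#8e44ad → (142, 68, 173); #1c2856 → (28, 40, 86).
R = 142 + 0.1515 × (28 − 142) = 124.729 → 125
G = 68 + 0.1515 × (40 − 68) = 63.758 → 64
B = 173 + 0.1515 × (86 − 173) = 159.82 → 160

(125, 64, 160)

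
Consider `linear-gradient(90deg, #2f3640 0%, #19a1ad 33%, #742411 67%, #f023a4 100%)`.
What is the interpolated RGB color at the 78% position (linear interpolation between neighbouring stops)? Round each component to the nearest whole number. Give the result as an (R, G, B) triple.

(157, 36, 66)

78% lies between the 67% and 100% stops, so the local fraction is t = (78 − 67)/(100 − 67) = 11/33 ≈ 0.3333.
#742411 → (116, 36, 17); #f023a4 → (240, 35, 164).
R = 116 + 0.3333 × (240 − 116) = 157.329 → 157
G = 36 + 0.3333 × (35 − 36) = 35.667 → 36
B = 17 + 0.3333 × (164 − 17) = 65.995 → 66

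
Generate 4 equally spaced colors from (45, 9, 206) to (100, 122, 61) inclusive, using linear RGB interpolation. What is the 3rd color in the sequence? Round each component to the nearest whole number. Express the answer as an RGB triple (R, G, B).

With 4 swatches and endpoints inclusive, swatch 3 sits at t = (3 − 1)/(4 − 1) = 2/3 ≈ 0.6667.
R = 45 + 0.6667 × (100 − 45) = 81.668 → 82
G = 9 + 0.6667 × (122 − 9) = 84.337 → 84
B = 206 + 0.6667 × (61 − 206) = 109.329 → 109

(82, 84, 109)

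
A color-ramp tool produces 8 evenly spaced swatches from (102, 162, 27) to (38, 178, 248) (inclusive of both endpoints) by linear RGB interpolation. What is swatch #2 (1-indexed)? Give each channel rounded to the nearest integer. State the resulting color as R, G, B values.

With 8 swatches and endpoints inclusive, swatch 2 sits at t = (2 − 1)/(8 − 1) = 1/7 ≈ 0.1429.
R = 102 + 0.1429 × (38 − 102) = 92.854 → 93
G = 162 + 0.1429 × (178 − 162) = 164.286 → 164
B = 27 + 0.1429 × (248 − 27) = 58.581 → 59

(93, 164, 59)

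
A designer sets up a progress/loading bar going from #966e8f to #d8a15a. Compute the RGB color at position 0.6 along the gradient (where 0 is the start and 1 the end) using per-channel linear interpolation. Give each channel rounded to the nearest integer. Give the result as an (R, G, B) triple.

(190, 141, 111)

#966e8f → (150, 110, 143); #d8a15a → (216, 161, 90).
R = 150 + 0.6 × (216 − 150) = 150 + 0.6 × 66 = 189.6 → 190
G = 110 + 0.6 × (161 − 110) = 110 + 0.6 × 51 = 140.6 → 141
B = 143 + 0.6 × (90 − 143) = 143 + 0.6 × -53 = 111.2 → 111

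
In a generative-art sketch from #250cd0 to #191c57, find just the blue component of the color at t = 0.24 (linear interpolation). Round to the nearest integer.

179

B₁ = 208 (from #250cd0), B₂ = 87 (from #191c57).
B = 208 + 0.24 × (87 − 208) = 178.96 → 179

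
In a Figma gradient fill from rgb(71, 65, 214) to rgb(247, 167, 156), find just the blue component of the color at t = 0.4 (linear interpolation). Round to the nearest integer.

191

B = 214 + 0.4 × (156 − 214) = 190.8 → 191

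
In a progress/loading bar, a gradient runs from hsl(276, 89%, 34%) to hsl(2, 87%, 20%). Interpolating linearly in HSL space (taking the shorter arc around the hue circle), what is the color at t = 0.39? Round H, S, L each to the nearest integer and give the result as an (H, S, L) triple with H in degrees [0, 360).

(310, 88, 29)

Hue: 2 − 276 = -274°, but |-274| > 180 so the shorter arc goes the other way: Δh = -274 + 360 = 86°.
H = 276 + 0.39 × (86) = 309.54 → 310°
S = 89 + 0.39 × (87 − 89) = 88.22 → 88%
L = 34 + 0.39 × (20 − 34) = 28.54 → 29%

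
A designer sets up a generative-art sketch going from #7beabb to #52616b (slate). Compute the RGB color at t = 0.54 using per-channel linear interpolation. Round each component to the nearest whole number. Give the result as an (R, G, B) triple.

(101, 160, 144)

#7beabb → (123, 234, 187); #52616b → (82, 97, 107).
R = 123 + 0.54 × (82 − 123) = 123 + 0.54 × -41 = 100.86 → 101
G = 234 + 0.54 × (97 − 234) = 234 + 0.54 × -137 = 160.02 → 160
B = 187 + 0.54 × (107 − 187) = 187 + 0.54 × -80 = 143.8 → 144
So the blended color is (101, 160, 144), about #65a090.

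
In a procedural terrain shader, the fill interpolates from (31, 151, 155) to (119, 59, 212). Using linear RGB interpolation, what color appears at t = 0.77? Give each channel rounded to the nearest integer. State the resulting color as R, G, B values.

(99, 80, 199)

R = 31 + 0.77 × (119 − 31) = 31 + 0.77 × 88 = 98.76 → 99
G = 151 + 0.77 × (59 − 151) = 151 + 0.77 × -92 = 80.16 → 80
B = 155 + 0.77 × (212 − 155) = 155 + 0.77 × 57 = 198.89 → 199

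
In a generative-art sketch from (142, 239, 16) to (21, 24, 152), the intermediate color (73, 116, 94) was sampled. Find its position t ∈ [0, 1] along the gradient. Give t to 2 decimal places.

0.57

Invert the lerp on the G channel (largest span, 215): t = (116 − 239) / (24 − 239) = -123/-215 = 0.57209.
Check on R: (73 − 142)/(21 − 142) = 0.5702 ✓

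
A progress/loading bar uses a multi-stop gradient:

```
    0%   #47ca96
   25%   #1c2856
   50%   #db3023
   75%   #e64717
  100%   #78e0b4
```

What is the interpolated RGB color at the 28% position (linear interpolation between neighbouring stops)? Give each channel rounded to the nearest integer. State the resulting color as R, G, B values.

(51, 41, 80)

28% lies between the 25% and 50% stops, so the local fraction is t = (28 − 25)/(50 − 25) = 3/25 ≈ 0.12.
#1c2856 → (28, 40, 86); #db3023 → (219, 48, 35).
R = 28 + 0.12 × (219 − 28) = 50.92 → 51
G = 40 + 0.12 × (48 − 40) = 40.96 → 41
B = 86 + 0.12 × (35 − 86) = 79.88 → 80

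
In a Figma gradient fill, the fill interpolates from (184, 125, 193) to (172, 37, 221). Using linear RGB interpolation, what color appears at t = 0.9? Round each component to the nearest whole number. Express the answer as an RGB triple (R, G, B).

R = 184 + 0.9 × (172 − 184) = 184 + 0.9 × -12 = 173.2 → 173
G = 125 + 0.9 × (37 − 125) = 125 + 0.9 × -88 = 45.8 → 46
B = 193 + 0.9 × (221 − 193) = 193 + 0.9 × 28 = 218.2 → 218
So the blended color is (173, 46, 218), about #ad2eda.

(173, 46, 218)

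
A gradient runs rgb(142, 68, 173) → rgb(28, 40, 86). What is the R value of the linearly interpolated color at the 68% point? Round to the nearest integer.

R = 142 + 0.68 × (28 − 142) = 64.48 → 64

64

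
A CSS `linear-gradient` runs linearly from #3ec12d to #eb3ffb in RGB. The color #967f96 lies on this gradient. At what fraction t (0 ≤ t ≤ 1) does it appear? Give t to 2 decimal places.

0.51

Invert the lerp on the B channel (largest span, 206): t = (150 − 45) / (251 − 45) = 105/206 = 0.50971.
Check on R: (150 − 62)/(235 − 62) = 0.5087 ✓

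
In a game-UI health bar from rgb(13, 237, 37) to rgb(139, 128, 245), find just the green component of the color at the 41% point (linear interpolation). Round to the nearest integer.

192

G = 237 + 0.41 × (128 − 237) = 192.31 → 192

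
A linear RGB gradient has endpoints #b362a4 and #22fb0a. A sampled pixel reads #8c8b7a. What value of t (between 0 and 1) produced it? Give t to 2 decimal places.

0.27

Invert the lerp on the B channel (largest span, 154): t = (122 − 164) / (10 − 164) = -42/-154 = 0.27273.
Check on R: (140 − 179)/(34 − 179) = 0.269 ✓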